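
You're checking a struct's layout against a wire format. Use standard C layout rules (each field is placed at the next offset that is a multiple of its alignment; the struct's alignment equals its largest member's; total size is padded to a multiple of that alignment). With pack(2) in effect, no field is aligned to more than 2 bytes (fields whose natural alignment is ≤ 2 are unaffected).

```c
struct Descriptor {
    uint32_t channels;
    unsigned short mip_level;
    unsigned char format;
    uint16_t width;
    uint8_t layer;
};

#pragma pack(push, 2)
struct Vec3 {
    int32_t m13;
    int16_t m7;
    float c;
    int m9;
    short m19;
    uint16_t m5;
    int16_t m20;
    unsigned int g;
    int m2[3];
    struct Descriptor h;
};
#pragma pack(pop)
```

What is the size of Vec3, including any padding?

Descriptor: @0: channels [4B, align 4] → 4; @4: mip_level [2B, align 2] → 6; @6: format [1B, align 1] → 7; +1 pad (align 2); @8: width [2B, align 2] → 10; @10: layer [1B, align 1] → 11; +1 tail pad (align 4); size 12, align 4
@0: m13 [4B, align 2] → 4
@4: m7 [2B, align 2] → 6
@6: c [4B, align 2] → 10
@10: m9 [4B, align 2] → 14
@14: m19 [2B, align 2] → 16
@16: m5 [2B, align 2] → 18
@18: m20 [2B, align 2] → 20
@20: g [4B, align 2] → 24
@24: m2 [12B, align 2] → 36
@36: h [12B, align 2] → 48
size 48, align 2

48 bytes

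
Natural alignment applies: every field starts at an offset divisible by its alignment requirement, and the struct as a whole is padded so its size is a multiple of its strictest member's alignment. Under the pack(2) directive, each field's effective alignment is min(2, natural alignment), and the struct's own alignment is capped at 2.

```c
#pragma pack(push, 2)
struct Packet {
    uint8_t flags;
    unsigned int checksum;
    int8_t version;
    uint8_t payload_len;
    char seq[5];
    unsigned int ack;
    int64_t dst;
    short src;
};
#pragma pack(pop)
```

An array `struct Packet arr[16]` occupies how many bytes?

0..1  flags  (1B, 1-aligned)
1..2  -- padding (1B)
2..6  checksum  (4B, 2-aligned)
6..7  version  (1B, 1-aligned)
7..8  payload_len  (1B, 1-aligned)
8..13  seq  (5B, 1-aligned)
13..14  -- padding (1B)
14..18  ack  (4B, 2-aligned)
18..26  dst  (8B, 2-aligned)
26..28  src  (2B, 2-aligned)
sizeof = 28, alignof = 2
array of 16: 16 × 28 = 448

448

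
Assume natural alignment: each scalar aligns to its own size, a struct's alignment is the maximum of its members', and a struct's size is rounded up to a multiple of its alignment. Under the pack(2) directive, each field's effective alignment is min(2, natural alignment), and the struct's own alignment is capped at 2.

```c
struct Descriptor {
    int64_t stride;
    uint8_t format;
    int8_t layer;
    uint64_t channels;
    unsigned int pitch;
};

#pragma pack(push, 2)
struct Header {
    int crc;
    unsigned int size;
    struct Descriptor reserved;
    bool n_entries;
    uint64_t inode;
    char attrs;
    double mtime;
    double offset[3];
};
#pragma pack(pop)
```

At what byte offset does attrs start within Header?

50

Descriptor: stride at 0 (size 8, align 8) → ends 8; format at 8 (size 1, align 1) → ends 9; layer at 9 (size 1, align 1) → ends 10; pad 6 to align 8 for channels; channels at 16 (size 8, align 8) → ends 24; pitch at 24 (size 4, align 4) → ends 28; tail pad 4 to reach multiple of 8; total 32 bytes, alignment 8
crc at 0 (size 4, align 2) → ends 4
size at 4 (size 4, align 2) → ends 8
reserved at 8 (size 32, align 2) → ends 40
n_entries at 40 (size 1, align 1) → ends 41
pad 1 to align 2 for inode
inode at 42 (size 8, align 2) → ends 50
attrs at 50 (size 1, align 1) → ends 51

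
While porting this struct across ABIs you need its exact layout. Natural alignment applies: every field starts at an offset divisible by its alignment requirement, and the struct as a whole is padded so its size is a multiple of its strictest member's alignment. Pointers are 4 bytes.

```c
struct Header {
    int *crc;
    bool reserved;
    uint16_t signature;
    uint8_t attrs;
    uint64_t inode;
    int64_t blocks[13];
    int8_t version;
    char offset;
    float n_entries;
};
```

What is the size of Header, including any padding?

@0: crc [4B, align 4] → 4
@4: reserved [1B, align 1] → 5
+1 pad (align 2)
@6: signature [2B, align 2] → 8
@8: attrs [1B, align 1] → 9
+7 pad (align 8)
@16: inode [8B, align 8] → 24
@24: blocks [104B, align 8] → 128
@128: version [1B, align 1] → 129
@129: offset [1B, align 1] → 130
+2 pad (align 4)
@132: n_entries [4B, align 4] → 136
size 136, align 8

136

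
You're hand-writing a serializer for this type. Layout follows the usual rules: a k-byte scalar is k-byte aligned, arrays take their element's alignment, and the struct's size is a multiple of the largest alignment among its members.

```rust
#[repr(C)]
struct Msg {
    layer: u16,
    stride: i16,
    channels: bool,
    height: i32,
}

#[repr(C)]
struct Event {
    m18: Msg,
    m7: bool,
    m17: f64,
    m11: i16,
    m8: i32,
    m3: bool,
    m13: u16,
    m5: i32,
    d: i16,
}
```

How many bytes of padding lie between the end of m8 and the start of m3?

0

Msg: 0..2  layer  (2B, 2-aligned); 2..4  stride  (2B, 2-aligned); 4..5  channels  (1B, 1-aligned); 5..8  -- padding (3B); 8..12  height  (4B, 4-aligned); sizeof = 12, alignof = 4
0..12  m18  (12B, 4-aligned)
12..13  m7  (1B, 1-aligned)
13..16  -- padding (3B)
16..24  m17  (8B, 8-aligned)
24..26  m11  (2B, 2-aligned)
26..28  -- padding (2B)
28..32  m8  (4B, 4-aligned)
32..33  m3  (1B, 1-aligned)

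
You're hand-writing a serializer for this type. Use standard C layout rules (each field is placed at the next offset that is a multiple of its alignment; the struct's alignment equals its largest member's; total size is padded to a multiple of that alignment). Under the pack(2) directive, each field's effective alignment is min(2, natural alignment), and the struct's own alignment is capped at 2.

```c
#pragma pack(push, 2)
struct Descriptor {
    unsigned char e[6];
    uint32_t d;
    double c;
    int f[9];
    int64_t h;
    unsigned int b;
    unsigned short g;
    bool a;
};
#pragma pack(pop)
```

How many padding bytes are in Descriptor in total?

1

e at 0 (size 6, align 1) → ends 6
d at 6 (size 4, align 2) → ends 10
c at 10 (size 8, align 2) → ends 18
f at 18 (size 36, align 2) → ends 54
h at 54 (size 8, align 2) → ends 62
b at 62 (size 4, align 2) → ends 66
g at 66 (size 2, align 2) → ends 68
a at 68 (size 1, align 1) → ends 69
tail pad 1 to reach multiple of 2
total 70 bytes, alignment 2
data bytes 69, size 70 → padding 1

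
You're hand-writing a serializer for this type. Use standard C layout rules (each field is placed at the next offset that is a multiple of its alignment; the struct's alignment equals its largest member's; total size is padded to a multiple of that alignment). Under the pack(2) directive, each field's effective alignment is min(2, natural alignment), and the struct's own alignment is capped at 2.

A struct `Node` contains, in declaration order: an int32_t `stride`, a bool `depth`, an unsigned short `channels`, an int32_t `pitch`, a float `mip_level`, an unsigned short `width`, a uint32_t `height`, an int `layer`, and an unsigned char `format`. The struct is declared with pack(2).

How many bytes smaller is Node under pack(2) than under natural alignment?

natural layout:
  0..4  stride  (4B, 4-aligned)
  4..5  depth  (1B, 1-aligned)
  5..6  -- padding (1B)
  6..8  channels  (2B, 2-aligned)
  8..12  pitch  (4B, 4-aligned)
  12..16  mip_level  (4B, 4-aligned)
  16..18  width  (2B, 2-aligned)
  18..20  -- padding (2B)
  20..24  height  (4B, 4-aligned)
  24..28  layer  (4B, 4-aligned)
  28..29  format  (1B, 1-aligned)
  29..32  -- tail padding (3B)
  sizeof = 32, alignof = 4
packed(2) layout:
  0..4  stride  (4B, 2-aligned)
  4..5  depth  (1B, 1-aligned)
  5..6  -- padding (1B)
  6..8  channels  (2B, 2-aligned)
  8..12  pitch  (4B, 2-aligned)
  12..16  mip_level  (4B, 2-aligned)
  16..18  width  (2B, 2-aligned)
  18..22  height  (4B, 2-aligned)
  22..26  layer  (4B, 2-aligned)
  26..27  format  (1B, 1-aligned)
  27..28  -- tail padding (1B)
  sizeof = 28, alignof = 2
32 − 28 = 4

4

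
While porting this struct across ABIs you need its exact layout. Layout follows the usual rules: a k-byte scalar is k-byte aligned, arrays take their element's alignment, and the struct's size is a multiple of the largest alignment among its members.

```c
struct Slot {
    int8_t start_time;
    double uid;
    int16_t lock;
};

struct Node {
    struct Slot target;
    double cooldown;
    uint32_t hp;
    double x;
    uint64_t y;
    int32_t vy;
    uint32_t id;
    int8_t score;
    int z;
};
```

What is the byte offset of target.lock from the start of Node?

16

Slot: @0: start_time [1B, align 1] → 1; +7 pad (align 8); @8: uid [8B, align 8] → 16; @16: lock [2B, align 2] → 18; +6 tail pad (align 8); size 24, align 8
@0: target [24B, align 8] → 24
within Slot: lock at 16
0 + 16 = 16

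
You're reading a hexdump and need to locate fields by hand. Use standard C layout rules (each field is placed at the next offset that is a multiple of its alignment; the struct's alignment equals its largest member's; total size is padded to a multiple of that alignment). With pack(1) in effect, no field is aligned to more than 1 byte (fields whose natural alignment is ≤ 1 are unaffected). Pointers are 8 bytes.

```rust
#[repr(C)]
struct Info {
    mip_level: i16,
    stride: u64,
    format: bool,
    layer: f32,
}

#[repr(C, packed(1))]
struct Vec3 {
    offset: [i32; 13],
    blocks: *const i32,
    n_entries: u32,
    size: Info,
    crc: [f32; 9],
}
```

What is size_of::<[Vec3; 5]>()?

620

Info: mip_level at 0 (size 2, align 2) → ends 2; pad 6 to align 8 for stride; stride at 8 (size 8, align 8) → ends 16; format at 16 (size 1, align 1) → ends 17; pad 3 to align 4 for layer; layer at 20 (size 4, align 4) → ends 24; total 24 bytes, alignment 8
offset at 0 (size 52, align 1) → ends 52
blocks at 52 (size 8, align 1) → ends 60
n_entries at 60 (size 4, align 1) → ends 64
size at 64 (size 24, align 1) → ends 88
crc at 88 (size 36, align 1) → ends 124
total 124 bytes, alignment 1
array of 5: 5 × 124 = 620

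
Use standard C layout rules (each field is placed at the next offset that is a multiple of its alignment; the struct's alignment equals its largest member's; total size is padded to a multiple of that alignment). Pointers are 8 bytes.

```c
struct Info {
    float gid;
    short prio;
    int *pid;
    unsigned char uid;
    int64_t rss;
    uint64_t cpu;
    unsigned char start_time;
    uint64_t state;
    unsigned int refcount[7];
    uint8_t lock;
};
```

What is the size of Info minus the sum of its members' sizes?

19

@0: gid [4B, align 4] → 4
@4: prio [2B, align 2] → 6
+2 pad (align 8)
@8: pid [8B, align 8] → 16
@16: uid [1B, align 1] → 17
+7 pad (align 8)
@24: rss [8B, align 8] → 32
@32: cpu [8B, align 8] → 40
@40: start_time [1B, align 1] → 41
+7 pad (align 8)
@48: state [8B, align 8] → 56
@56: refcount [28B, align 4] → 84
@84: lock [1B, align 1] → 85
+3 tail pad (align 8)
size 88, align 8
data bytes 69, size 88 → padding 19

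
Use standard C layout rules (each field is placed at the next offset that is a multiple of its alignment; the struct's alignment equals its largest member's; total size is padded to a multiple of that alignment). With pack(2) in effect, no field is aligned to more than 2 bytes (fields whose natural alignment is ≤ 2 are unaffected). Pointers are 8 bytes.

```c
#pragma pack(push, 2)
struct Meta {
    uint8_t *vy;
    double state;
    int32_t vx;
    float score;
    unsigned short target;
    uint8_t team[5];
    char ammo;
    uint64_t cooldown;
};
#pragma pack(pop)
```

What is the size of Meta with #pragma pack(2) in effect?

40

vy at 0 (size 8, align 2) → ends 8
state at 8 (size 8, align 2) → ends 16
vx at 16 (size 4, align 2) → ends 20
score at 20 (size 4, align 2) → ends 24
target at 24 (size 2, align 2) → ends 26
team at 26 (size 5, align 1) → ends 31
ammo at 31 (size 1, align 1) → ends 32
cooldown at 32 (size 8, align 2) → ends 40
total 40 bytes, alignment 2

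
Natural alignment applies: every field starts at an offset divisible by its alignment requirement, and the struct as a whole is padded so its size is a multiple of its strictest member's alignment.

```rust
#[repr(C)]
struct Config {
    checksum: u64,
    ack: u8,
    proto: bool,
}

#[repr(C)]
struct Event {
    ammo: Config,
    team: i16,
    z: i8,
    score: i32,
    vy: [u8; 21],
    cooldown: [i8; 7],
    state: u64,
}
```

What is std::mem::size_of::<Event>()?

64 bytes

Config: checksum at 0 (size 8, align 8) → ends 8; ack at 8 (size 1, align 1) → ends 9; proto at 9 (size 1, align 1) → ends 10; tail pad 6 to reach multiple of 8; total 16 bytes, alignment 8
ammo at 0 (size 16, align 8) → ends 16
team at 16 (size 2, align 2) → ends 18
z at 18 (size 1, align 1) → ends 19
pad 1 to align 4 for score
score at 20 (size 4, align 4) → ends 24
vy at 24 (size 21, align 1) → ends 45
cooldown at 45 (size 7, align 1) → ends 52
pad 4 to align 8 for state
state at 56 (size 8, align 8) → ends 64
total 64 bytes, alignment 8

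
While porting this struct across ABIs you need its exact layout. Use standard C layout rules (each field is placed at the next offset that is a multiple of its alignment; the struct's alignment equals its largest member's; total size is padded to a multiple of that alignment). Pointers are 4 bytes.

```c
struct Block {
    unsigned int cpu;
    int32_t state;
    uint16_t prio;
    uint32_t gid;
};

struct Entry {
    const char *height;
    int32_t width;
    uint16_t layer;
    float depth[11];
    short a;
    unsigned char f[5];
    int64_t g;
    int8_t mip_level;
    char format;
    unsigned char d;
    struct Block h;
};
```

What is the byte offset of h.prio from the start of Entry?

84

Block: @0: cpu [4B, align 4] → 4; @4: state [4B, align 4] → 8; @8: prio [2B, align 2] → 10; +2 pad (align 4); @12: gid [4B, align 4] → 16; size 16, align 4
@0: height [4B, align 4] → 4
@4: width [4B, align 4] → 8
@8: layer [2B, align 2] → 10
+2 pad (align 4)
@12: depth [44B, align 4] → 56
@56: a [2B, align 2] → 58
@58: f [5B, align 1] → 63
+1 pad (align 8)
@64: g [8B, align 8] → 72
@72: mip_level [1B, align 1] → 73
@73: format [1B, align 1] → 74
@74: d [1B, align 1] → 75
+1 pad (align 4)
@76: h [16B, align 4] → 92
within Block: prio at 8
76 + 8 = 84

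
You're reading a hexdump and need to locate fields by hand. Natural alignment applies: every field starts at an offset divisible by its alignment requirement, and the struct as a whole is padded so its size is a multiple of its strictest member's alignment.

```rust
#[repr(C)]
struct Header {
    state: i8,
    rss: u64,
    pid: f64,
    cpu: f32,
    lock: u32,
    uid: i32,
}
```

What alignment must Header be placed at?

8

member alignments: state=1, rss=8, pid=8, cpu=4, lock=4, uid=4
max = 8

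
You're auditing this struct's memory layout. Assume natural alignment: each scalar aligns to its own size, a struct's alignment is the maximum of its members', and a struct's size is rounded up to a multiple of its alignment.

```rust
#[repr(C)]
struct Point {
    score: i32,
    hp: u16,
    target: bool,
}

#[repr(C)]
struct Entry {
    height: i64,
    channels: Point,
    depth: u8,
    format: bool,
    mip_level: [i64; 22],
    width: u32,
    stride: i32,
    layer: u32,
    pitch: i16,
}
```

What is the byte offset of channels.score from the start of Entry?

Point: score at 0 (size 4, align 4) → ends 4; hp at 4 (size 2, align 2) → ends 6; target at 6 (size 1, align 1) → ends 7; tail pad 1 to reach multiple of 4; total 8 bytes, alignment 4
height at 0 (size 8, align 8) → ends 8
channels at 8 (size 8, align 4) → ends 16
within Point: score at 0
8 + 0 = 8

8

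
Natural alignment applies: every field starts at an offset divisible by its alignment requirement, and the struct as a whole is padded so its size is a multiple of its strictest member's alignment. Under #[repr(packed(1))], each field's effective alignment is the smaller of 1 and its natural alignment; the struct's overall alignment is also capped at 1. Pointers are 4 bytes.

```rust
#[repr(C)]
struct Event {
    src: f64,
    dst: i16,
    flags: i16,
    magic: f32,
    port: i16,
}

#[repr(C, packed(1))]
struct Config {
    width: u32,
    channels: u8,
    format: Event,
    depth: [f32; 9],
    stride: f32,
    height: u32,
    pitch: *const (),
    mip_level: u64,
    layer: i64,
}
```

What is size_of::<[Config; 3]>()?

Event: src at 0 (size 8, align 8) → ends 8; dst at 8 (size 2, align 2) → ends 10; flags at 10 (size 2, align 2) → ends 12; magic at 12 (size 4, align 4) → ends 16; port at 16 (size 2, align 2) → ends 18; tail pad 6 to reach multiple of 8; total 24 bytes, alignment 8
width at 0 (size 4, align 1) → ends 4
channels at 4 (size 1, align 1) → ends 5
format at 5 (size 24, align 1) → ends 29
depth at 29 (size 36, align 1) → ends 65
stride at 65 (size 4, align 1) → ends 69
height at 69 (size 4, align 1) → ends 73
pitch at 73 (size 4, align 1) → ends 77
mip_level at 77 (size 8, align 1) → ends 85
layer at 85 (size 8, align 1) → ends 93
total 93 bytes, alignment 1
array of 3: 3 × 93 = 279

279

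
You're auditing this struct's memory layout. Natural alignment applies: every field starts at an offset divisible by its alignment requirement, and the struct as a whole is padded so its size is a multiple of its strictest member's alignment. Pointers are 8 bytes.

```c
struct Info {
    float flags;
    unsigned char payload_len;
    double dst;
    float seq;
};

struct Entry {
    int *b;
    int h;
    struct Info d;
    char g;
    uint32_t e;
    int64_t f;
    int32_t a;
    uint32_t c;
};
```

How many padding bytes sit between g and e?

Info: 0..4  flags  (4B, 4-aligned); 4..5  payload_len  (1B, 1-aligned); 5..8  -- padding (3B); 8..16  dst  (8B, 8-aligned); 16..20  seq  (4B, 4-aligned); 20..24  -- tail padding (4B); sizeof = 24, alignof = 8
0..8  b  (8B, 8-aligned)
8..12  h  (4B, 4-aligned)
12..16  -- padding (4B)
16..40  d  (24B, 8-aligned)
40..41  g  (1B, 1-aligned)
41..44  -- padding (3B)
44..48  e  (4B, 4-aligned)

3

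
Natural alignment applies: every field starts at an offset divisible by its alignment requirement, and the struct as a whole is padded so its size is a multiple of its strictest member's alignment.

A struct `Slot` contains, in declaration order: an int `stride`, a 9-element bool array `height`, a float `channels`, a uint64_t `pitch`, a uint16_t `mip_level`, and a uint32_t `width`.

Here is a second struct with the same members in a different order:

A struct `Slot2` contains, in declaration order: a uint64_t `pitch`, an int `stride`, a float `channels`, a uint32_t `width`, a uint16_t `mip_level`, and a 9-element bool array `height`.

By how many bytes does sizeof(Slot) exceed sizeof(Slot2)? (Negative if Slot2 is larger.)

0..4  stride  (4B, 4-aligned)
4..13  height  (9B, 1-aligned)
13..16  -- padding (3B)
16..20  channels  (4B, 4-aligned)
20..24  -- padding (4B)
24..32  pitch  (8B, 8-aligned)
32..34  mip_level  (2B, 2-aligned)
34..36  -- padding (2B)
36..40  width  (4B, 4-aligned)
sizeof = 40, alignof = 8
— Slot2 —
0..8  pitch  (8B, 8-aligned)
8..12  stride  (4B, 4-aligned)
12..16  channels  (4B, 4-aligned)
16..20  width  (4B, 4-aligned)
20..22  mip_level  (2B, 2-aligned)
22..31  height  (9B, 1-aligned)
31..32  -- tail padding (1B)
sizeof = 32, alignof = 8
40 − 32 = 8

8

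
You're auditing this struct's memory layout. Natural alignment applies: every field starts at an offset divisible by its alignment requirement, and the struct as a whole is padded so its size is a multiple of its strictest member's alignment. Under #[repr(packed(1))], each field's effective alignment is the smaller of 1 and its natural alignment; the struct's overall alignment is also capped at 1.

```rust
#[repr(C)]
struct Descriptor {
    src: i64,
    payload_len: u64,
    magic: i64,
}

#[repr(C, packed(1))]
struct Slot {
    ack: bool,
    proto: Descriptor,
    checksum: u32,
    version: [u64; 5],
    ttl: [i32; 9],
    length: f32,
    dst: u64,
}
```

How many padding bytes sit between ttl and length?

Descriptor: 0..8  src  (8B, 8-aligned); 8..16  payload_len  (8B, 8-aligned); 16..24  magic  (8B, 8-aligned); sizeof = 24, alignof = 8
0..1  ack  (1B, 1-aligned)
1..25  proto  (24B, 1-aligned)
25..29  checksum  (4B, 1-aligned)
29..69  version  (40B, 1-aligned)
69..105  ttl  (36B, 1-aligned)
105..109  length  (4B, 1-aligned)

0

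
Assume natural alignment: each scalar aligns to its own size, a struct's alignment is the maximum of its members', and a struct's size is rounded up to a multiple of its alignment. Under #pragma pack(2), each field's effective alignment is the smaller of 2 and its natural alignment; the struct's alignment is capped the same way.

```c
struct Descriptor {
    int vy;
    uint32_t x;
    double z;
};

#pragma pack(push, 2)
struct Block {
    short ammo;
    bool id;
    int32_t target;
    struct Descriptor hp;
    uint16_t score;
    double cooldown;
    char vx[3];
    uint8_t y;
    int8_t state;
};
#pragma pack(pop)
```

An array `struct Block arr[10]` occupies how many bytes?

400

Descriptor: 0..4  vy  (4B, 4-aligned); 4..8  x  (4B, 4-aligned); 8..16  z  (8B, 8-aligned); sizeof = 16, alignof = 8
0..2  ammo  (2B, 2-aligned)
2..3  id  (1B, 1-aligned)
3..4  -- padding (1B)
4..8  target  (4B, 2-aligned)
8..24  hp  (16B, 2-aligned)
24..26  score  (2B, 2-aligned)
26..34  cooldown  (8B, 2-aligned)
34..37  vx  (3B, 1-aligned)
37..38  y  (1B, 1-aligned)
38..39  state  (1B, 1-aligned)
39..40  -- tail padding (1B)
sizeof = 40, alignof = 2
array of 10: 10 × 40 = 400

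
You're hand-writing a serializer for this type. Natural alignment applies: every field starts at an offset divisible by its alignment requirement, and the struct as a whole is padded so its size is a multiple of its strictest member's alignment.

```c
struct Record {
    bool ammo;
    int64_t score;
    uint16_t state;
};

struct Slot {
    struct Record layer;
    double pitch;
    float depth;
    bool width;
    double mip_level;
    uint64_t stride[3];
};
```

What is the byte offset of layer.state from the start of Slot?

16

Record: ammo at 0 (size 1, align 1) → ends 1; pad 7 to align 8 for score; score at 8 (size 8, align 8) → ends 16; state at 16 (size 2, align 2) → ends 18; tail pad 6 to reach multiple of 8; total 24 bytes, alignment 8
layer at 0 (size 24, align 8) → ends 24
within Record: state at 16
0 + 16 = 16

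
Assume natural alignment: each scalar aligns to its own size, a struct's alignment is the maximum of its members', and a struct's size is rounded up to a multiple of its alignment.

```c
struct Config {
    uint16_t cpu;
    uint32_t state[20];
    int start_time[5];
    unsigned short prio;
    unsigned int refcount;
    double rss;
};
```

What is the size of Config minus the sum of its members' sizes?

4

@0: cpu [2B, align 2] → 2
+2 pad (align 4)
@4: state [80B, align 4] → 84
@84: start_time [20B, align 4] → 104
@104: prio [2B, align 2] → 106
+2 pad (align 4)
@108: refcount [4B, align 4] → 112
@112: rss [8B, align 8] → 120
size 120, align 8
data bytes 116, size 120 → padding 4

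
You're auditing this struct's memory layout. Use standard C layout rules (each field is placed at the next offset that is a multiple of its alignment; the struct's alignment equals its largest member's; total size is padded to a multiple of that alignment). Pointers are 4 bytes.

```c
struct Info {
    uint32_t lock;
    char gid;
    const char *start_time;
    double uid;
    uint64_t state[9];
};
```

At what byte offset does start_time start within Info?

0..4  lock  (4B, 4-aligned)
4..5  gid  (1B, 1-aligned)
5..8  -- padding (3B)
8..12  start_time  (4B, 4-aligned)

8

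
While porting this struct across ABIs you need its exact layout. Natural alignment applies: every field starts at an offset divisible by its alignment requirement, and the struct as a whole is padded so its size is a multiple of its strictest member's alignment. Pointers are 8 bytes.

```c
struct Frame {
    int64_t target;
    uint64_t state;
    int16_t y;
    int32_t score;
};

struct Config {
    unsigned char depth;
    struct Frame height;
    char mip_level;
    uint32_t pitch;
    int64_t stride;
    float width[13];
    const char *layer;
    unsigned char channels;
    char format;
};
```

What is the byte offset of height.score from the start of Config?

28

Frame: target at 0 (size 8, align 8) → ends 8; state at 8 (size 8, align 8) → ends 16; y at 16 (size 2, align 2) → ends 18; pad 2 to align 4 for score; score at 20 (size 4, align 4) → ends 24; total 24 bytes, alignment 8
depth at 0 (size 1, align 1) → ends 1
pad 7 to align 8 for height
height at 8 (size 24, align 8) → ends 32
within Frame: score at 20
8 + 20 = 28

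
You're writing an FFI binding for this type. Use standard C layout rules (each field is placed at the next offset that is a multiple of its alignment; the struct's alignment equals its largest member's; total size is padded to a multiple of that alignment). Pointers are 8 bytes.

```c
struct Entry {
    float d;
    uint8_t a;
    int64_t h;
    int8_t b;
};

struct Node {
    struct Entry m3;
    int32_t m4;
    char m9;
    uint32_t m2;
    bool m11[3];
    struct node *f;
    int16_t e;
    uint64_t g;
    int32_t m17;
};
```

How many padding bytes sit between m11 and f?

Entry: d at 0 (size 4, align 4) → ends 4; a at 4 (size 1, align 1) → ends 5; pad 3 to align 8 for h; h at 8 (size 8, align 8) → ends 16; b at 16 (size 1, align 1) → ends 17; tail pad 7 to reach multiple of 8; total 24 bytes, alignment 8
m3 at 0 (size 24, align 8) → ends 24
m4 at 24 (size 4, align 4) → ends 28
m9 at 28 (size 1, align 1) → ends 29
pad 3 to align 4 for m2
m2 at 32 (size 4, align 4) → ends 36
m11 at 36 (size 3, align 1) → ends 39
pad 1 to align 8 for f
f at 40 (size 8, align 8) → ends 48

1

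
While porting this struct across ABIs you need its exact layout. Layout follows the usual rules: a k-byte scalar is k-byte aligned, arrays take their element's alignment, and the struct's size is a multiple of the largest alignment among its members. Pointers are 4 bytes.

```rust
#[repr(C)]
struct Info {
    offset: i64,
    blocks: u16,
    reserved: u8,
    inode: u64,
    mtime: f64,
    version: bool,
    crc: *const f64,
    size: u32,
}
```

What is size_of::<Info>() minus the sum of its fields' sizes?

12

offset at 0 (size 8, align 8) → ends 8
blocks at 8 (size 2, align 2) → ends 10
reserved at 10 (size 1, align 1) → ends 11
pad 5 to align 8 for inode
inode at 16 (size 8, align 8) → ends 24
mtime at 24 (size 8, align 8) → ends 32
version at 32 (size 1, align 1) → ends 33
pad 3 to align 4 for crc
crc at 36 (size 4, align 4) → ends 40
size at 40 (size 4, align 4) → ends 44
tail pad 4 to reach multiple of 8
total 48 bytes, alignment 8
data bytes 36, size 48 → padding 12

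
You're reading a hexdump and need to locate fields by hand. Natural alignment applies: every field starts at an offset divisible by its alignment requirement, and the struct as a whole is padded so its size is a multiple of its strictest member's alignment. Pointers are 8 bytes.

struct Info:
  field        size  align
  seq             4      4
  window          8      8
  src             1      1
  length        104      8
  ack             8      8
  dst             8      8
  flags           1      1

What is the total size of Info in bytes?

152

@0: seq [4B, align 4] → 4
+4 pad (align 8)
@8: window [8B, align 8] → 16
@16: src [1B, align 1] → 17
+7 pad (align 8)
@24: length [104B, align 8] → 128
@128: ack [8B, align 8] → 136
@136: dst [8B, align 8] → 144
@144: flags [1B, align 1] → 145
+7 tail pad (align 8)
size 152, align 8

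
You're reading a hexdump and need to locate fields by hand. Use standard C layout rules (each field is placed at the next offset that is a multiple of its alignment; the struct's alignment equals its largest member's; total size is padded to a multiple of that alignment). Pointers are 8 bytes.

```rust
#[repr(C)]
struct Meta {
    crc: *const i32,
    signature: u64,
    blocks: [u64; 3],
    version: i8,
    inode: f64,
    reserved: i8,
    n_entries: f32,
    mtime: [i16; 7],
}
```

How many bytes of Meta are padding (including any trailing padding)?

crc at 0 (size 8, align 8) → ends 8
signature at 8 (size 8, align 8) → ends 16
blocks at 16 (size 24, align 8) → ends 40
version at 40 (size 1, align 1) → ends 41
pad 7 to align 8 for inode
inode at 48 (size 8, align 8) → ends 56
reserved at 56 (size 1, align 1) → ends 57
pad 3 to align 4 for n_entries
n_entries at 60 (size 4, align 4) → ends 64
mtime at 64 (size 14, align 2) → ends 78
tail pad 2 to reach multiple of 8
total 80 bytes, alignment 8
data bytes 68, size 80 → padding 12

12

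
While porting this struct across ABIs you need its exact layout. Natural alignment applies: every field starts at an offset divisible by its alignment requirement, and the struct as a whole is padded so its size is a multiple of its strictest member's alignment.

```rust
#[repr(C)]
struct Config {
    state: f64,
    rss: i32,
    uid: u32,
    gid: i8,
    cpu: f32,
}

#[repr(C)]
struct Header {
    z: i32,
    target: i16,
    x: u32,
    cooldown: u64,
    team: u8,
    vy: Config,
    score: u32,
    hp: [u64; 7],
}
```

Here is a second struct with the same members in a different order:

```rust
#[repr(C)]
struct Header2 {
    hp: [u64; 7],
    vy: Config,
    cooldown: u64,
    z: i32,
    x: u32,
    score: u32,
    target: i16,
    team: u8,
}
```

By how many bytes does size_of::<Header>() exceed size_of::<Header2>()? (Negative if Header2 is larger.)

16

Config: @0: state [8B, align 8] → 8; @8: rss [4B, align 4] → 12; @12: uid [4B, align 4] → 16; @16: gid [1B, align 1] → 17; +3 pad (align 4); @20: cpu [4B, align 4] → 24; size 24, align 8
@0: z [4B, align 4] → 4
@4: target [2B, align 2] → 6
+2 pad (align 4)
@8: x [4B, align 4] → 12
+4 pad (align 8)
@16: cooldown [8B, align 8] → 24
@24: team [1B, align 1] → 25
+7 pad (align 8)
@32: vy [24B, align 8] → 56
@56: score [4B, align 4] → 60
+4 pad (align 8)
@64: hp [56B, align 8] → 120
size 120, align 8
— Header2 —
@0: hp [56B, align 8] → 56
@56: vy [24B, align 8] → 80
@80: cooldown [8B, align 8] → 88
@88: z [4B, align 4] → 92
@92: x [4B, align 4] → 96
@96: score [4B, align 4] → 100
@100: target [2B, align 2] → 102
@102: team [1B, align 1] → 103
+1 tail pad (align 8)
size 104, align 8
120 − 104 = 16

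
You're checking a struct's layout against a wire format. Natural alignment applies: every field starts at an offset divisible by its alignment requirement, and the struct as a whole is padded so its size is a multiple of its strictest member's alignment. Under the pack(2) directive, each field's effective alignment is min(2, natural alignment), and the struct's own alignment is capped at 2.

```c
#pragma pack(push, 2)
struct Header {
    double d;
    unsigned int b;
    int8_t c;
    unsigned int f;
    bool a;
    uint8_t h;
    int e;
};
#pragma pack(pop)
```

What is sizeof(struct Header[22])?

528

@0: d [8B, align 2] → 8
@8: b [4B, align 2] → 12
@12: c [1B, align 1] → 13
+1 pad (align 2)
@14: f [4B, align 2] → 18
@18: a [1B, align 1] → 19
@19: h [1B, align 1] → 20
@20: e [4B, align 2] → 24
size 24, align 2
array of 22: 22 × 24 = 528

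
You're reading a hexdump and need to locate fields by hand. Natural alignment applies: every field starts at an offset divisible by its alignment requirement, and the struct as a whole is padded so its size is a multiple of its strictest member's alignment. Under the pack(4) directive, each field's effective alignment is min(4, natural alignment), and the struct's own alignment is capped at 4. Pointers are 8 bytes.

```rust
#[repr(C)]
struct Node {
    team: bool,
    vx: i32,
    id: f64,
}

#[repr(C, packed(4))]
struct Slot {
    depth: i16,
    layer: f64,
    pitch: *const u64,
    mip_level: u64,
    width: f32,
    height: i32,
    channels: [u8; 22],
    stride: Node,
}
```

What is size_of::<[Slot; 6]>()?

456

Node: @0: team [1B, align 1] → 1; +3 pad (align 4); @4: vx [4B, align 4] → 8; @8: id [8B, align 8] → 16; size 16, align 8
@0: depth [2B, align 2] → 2
+2 pad (align 4)
@4: layer [8B, align 4] → 12
@12: pitch [8B, align 4] → 20
@20: mip_level [8B, align 4] → 28
@28: width [4B, align 4] → 32
@32: height [4B, align 4] → 36
@36: channels [22B, align 1] → 58
+2 pad (align 4)
@60: stride [16B, align 4] → 76
size 76, align 4
array of 6: 6 × 76 = 456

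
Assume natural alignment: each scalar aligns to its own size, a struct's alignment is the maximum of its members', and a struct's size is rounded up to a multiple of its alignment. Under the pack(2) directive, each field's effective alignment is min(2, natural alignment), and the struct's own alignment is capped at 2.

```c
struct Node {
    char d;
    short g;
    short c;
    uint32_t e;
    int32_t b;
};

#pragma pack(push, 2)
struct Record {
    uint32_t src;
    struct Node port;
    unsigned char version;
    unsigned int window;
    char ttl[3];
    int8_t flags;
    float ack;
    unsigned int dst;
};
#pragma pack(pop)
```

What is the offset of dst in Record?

34

Node: 0..1  d  (1B, 1-aligned); 1..2  -- padding (1B); 2..4  g  (2B, 2-aligned); 4..6  c  (2B, 2-aligned); 6..8  -- padding (2B); 8..12  e  (4B, 4-aligned); 12..16  b  (4B, 4-aligned); sizeof = 16, alignof = 4
0..4  src  (4B, 2-aligned)
4..20  port  (16B, 2-aligned)
20..21  version  (1B, 1-aligned)
21..22  -- padding (1B)
22..26  window  (4B, 2-aligned)
26..29  ttl  (3B, 1-aligned)
29..30  flags  (1B, 1-aligned)
30..34  ack  (4B, 2-aligned)
34..38  dst  (4B, 2-aligned)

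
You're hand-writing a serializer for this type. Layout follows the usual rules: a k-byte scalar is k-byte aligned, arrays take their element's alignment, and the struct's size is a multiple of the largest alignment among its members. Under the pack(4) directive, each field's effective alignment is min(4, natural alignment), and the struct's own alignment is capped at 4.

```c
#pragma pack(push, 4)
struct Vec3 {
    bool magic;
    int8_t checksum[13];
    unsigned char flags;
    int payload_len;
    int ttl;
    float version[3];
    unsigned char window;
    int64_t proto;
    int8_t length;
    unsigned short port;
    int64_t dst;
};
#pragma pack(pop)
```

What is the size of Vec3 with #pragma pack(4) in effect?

60

0..1  magic  (1B, 1-aligned)
1..14  checksum  (13B, 1-aligned)
14..15  flags  (1B, 1-aligned)
15..16  -- padding (1B)
16..20  payload_len  (4B, 4-aligned)
20..24  ttl  (4B, 4-aligned)
24..36  version  (12B, 4-aligned)
36..37  window  (1B, 1-aligned)
37..40  -- padding (3B)
40..48  proto  (8B, 4-aligned)
48..49  length  (1B, 1-aligned)
49..50  -- padding (1B)
50..52  port  (2B, 2-aligned)
52..60  dst  (8B, 4-aligned)
sizeof = 60, alignof = 4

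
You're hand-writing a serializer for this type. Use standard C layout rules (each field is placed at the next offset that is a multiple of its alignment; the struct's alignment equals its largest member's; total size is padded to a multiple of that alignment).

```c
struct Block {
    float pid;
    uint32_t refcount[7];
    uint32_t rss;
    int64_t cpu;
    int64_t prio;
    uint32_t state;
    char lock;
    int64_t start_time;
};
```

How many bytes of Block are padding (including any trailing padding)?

@0: pid [4B, align 4] → 4
@4: refcount [28B, align 4] → 32
@32: rss [4B, align 4] → 36
+4 pad (align 8)
@40: cpu [8B, align 8] → 48
@48: prio [8B, align 8] → 56
@56: state [4B, align 4] → 60
@60: lock [1B, align 1] → 61
+3 pad (align 8)
@64: start_time [8B, align 8] → 72
size 72, align 8
data bytes 65, size 72 → padding 7

7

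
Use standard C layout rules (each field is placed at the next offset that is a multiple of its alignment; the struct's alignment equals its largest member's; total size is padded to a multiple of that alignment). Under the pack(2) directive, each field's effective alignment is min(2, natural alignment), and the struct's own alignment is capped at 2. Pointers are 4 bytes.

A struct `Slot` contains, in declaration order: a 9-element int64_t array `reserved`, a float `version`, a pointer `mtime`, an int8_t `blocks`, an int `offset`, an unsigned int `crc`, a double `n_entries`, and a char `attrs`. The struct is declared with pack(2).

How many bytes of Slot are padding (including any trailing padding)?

@0: reserved [72B, align 2] → 72
@72: version [4B, align 2] → 76
@76: mtime [4B, align 2] → 80
@80: blocks [1B, align 1] → 81
+1 pad (align 2)
@82: offset [4B, align 2] → 86
@86: crc [4B, align 2] → 90
@90: n_entries [8B, align 2] → 98
@98: attrs [1B, align 1] → 99
+1 tail pad (align 2)
size 100, align 2
data bytes 98, size 100 → padding 2

2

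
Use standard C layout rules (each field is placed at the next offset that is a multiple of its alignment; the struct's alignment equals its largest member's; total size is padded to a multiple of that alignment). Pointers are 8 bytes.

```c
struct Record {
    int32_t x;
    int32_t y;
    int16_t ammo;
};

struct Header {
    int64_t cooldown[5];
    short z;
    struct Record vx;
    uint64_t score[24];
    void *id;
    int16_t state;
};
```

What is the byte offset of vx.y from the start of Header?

Record: x at 0 (size 4, align 4) → ends 4; y at 4 (size 4, align 4) → ends 8; ammo at 8 (size 2, align 2) → ends 10; tail pad 2 to reach multiple of 4; total 12 bytes, alignment 4
cooldown at 0 (size 40, align 8) → ends 40
z at 40 (size 2, align 2) → ends 42
pad 2 to align 4 for vx
vx at 44 (size 12, align 4) → ends 56
within Record: y at 4
44 + 4 = 48

48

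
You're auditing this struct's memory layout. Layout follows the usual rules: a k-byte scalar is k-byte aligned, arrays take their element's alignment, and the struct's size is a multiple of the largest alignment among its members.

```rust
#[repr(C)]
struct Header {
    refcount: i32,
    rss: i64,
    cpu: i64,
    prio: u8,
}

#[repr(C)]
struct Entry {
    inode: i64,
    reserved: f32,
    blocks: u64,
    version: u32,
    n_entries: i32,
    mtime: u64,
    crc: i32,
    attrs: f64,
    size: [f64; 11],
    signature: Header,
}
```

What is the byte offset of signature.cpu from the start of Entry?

Header: @0: refcount [4B, align 4] → 4; +4 pad (align 8); @8: rss [8B, align 8] → 16; @16: cpu [8B, align 8] → 24; @24: prio [1B, align 1] → 25; +7 tail pad (align 8); size 32, align 8
@0: inode [8B, align 8] → 8
@8: reserved [4B, align 4] → 12
+4 pad (align 8)
@16: blocks [8B, align 8] → 24
@24: version [4B, align 4] → 28
@28: n_entries [4B, align 4] → 32
@32: mtime [8B, align 8] → 40
@40: crc [4B, align 4] → 44
+4 pad (align 8)
@48: attrs [8B, align 8] → 56
@56: size [88B, align 8] → 144
@144: signature [32B, align 8] → 176
within Header: cpu at 16
144 + 16 = 160

160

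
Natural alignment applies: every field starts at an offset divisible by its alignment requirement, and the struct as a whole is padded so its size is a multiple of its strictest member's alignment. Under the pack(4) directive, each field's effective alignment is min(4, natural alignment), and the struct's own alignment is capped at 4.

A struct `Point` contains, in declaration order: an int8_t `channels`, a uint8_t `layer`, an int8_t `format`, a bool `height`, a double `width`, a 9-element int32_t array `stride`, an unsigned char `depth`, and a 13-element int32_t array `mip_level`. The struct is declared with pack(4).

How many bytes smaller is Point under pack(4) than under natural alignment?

natural layout:
  @0: channels [1B, align 1] → 1
  @1: layer [1B, align 1] → 2
  @2: format [1B, align 1] → 3
  @3: height [1B, align 1] → 4
  +4 pad (align 8)
  @8: width [8B, align 8] → 16
  @16: stride [36B, align 4] → 52
  @52: depth [1B, align 1] → 53
  +3 pad (align 4)
  @56: mip_level [52B, align 4] → 108
  +4 tail pad (align 8)
  size 112, align 8
packed(4) layout:
  @0: channels [1B, align 1] → 1
  @1: layer [1B, align 1] → 2
  @2: format [1B, align 1] → 3
  @3: height [1B, align 1] → 4
  @4: width [8B, align 4] → 12
  @12: stride [36B, align 4] → 48
  @48: depth [1B, align 1] → 49
  +3 pad (align 4)
  @52: mip_level [52B, align 4] → 104
  size 104, align 4
112 − 104 = 8

8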